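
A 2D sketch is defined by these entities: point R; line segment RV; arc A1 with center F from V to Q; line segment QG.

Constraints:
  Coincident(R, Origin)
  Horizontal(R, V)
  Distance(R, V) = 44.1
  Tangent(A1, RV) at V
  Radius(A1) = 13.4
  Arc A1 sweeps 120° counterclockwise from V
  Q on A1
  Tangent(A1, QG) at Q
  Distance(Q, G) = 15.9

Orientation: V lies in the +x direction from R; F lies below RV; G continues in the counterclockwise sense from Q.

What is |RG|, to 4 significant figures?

52.75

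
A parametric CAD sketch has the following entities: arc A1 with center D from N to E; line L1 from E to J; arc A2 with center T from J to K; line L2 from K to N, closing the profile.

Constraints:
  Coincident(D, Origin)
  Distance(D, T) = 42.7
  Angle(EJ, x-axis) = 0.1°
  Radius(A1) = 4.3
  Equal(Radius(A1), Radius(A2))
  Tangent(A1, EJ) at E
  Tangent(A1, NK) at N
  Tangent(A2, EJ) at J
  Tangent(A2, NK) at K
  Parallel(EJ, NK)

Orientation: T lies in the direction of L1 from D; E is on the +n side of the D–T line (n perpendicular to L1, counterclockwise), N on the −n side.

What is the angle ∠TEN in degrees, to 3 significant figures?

84.2°

D is at the origin and T lies 42.7 along u from D, so T = 42.7·u = (42.7, 0.0745). Tangency of A1 to both parallel lines with radius 4.3 puts E and N at D ± 4.3·n: E = (-0.00750, 4.30), N = (0.00750, -4.30). Then cos ∠TEN = ET·EN / (|ET||EN|), giving 84.2°.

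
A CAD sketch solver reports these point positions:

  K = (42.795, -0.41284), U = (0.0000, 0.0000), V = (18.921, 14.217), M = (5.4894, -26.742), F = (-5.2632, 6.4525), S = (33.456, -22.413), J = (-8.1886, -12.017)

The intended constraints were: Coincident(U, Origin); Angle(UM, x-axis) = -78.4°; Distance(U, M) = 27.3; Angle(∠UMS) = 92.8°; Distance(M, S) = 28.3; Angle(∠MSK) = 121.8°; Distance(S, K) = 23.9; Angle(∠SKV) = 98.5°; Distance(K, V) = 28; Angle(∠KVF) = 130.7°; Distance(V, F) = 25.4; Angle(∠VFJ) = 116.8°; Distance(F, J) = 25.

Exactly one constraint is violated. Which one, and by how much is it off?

Distance(F, J) = 25 — off by 6.30.

U = (0.00, 0.00) ✓; UM at -78.40° ✓; |UM| = 27.30 ✓; ∠UMS = 92.80° ✓; |MS| = 28.30 ✓; ∠MSK = 121.8° ✓; |SK| = 23.90 ✓; ∠SKV = 98.50° ✓; |KV| = 28.00 ✓; ∠KVF = 130.7° ✓; |VF| = 25.40 ✓; ∠VFJ = 116.8° ✓; |FJ| = 18.70 ✗.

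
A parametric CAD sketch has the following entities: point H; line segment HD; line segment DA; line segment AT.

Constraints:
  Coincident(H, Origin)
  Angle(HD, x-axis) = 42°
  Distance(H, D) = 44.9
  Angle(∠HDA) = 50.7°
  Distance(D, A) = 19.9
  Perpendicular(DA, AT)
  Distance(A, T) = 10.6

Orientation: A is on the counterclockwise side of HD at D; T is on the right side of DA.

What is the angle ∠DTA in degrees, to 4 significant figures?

61.96°

∠HDA = 50.7°, so DA runs at 42.0° + (180° − 50.7°) = 171.3° from the x-axis; with |DA| = 19.9, A = D + 19.9·(cos 171.3°, sin 171.3°) = (13.70, 33.05). The perpendicularity gives AT at right angles to DA; with |AT| = 10.6 on the right of DA, T = A + 10.6·(0.1513, 0.9885) = (15.30, 43.53). Then cos ∠DTA = TD·TA / (|TD||TA|), giving 61.96°.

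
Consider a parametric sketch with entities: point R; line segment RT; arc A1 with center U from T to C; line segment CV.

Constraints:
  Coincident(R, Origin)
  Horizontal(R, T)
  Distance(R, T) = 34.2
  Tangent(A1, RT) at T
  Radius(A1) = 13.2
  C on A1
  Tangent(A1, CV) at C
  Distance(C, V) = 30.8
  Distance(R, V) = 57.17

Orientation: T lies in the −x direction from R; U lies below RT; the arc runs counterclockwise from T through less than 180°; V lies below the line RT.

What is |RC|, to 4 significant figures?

49.83

Checks: R = (0.00, 0.00) ✓; |UC| = 13.20 ✓; ∠(UC, CV) = 90.00° ✓; |CV| = 30.80 ✓; |RV| = 57.17 ✓.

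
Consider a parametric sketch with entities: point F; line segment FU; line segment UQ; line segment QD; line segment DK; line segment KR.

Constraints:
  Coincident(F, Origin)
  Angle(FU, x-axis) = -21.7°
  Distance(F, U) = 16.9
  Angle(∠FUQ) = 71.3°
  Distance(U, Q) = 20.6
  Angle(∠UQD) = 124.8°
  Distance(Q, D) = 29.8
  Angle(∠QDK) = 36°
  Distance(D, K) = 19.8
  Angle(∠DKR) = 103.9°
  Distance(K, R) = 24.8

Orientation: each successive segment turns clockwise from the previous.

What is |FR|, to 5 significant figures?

27.682

F is at the origin; FU runs at -21.7° with length 16.9, so U = (15.702, -6.2487). ∠FUQ = 71.3° gives UQ at -130.40° from the x-axis; with |UQ| = 20.6, Q = (2.3511, -21.936). ∠UQD = 124.8° gives QD at 174.40° from the x-axis; with |QD| = 29.8, D = (-27.307, -19.028). ∠QDK = 36.0° gives DK at 30.400° from the x-axis; with |DK| = 19.8, K = (-10.229, -9.0090). ∠DKR = 103.9° gives KR at -45.700° from the x-axis; with |KR| = 24.8, R = (7.0918, -26.758). Then |FR| = |R − F| = 27.682.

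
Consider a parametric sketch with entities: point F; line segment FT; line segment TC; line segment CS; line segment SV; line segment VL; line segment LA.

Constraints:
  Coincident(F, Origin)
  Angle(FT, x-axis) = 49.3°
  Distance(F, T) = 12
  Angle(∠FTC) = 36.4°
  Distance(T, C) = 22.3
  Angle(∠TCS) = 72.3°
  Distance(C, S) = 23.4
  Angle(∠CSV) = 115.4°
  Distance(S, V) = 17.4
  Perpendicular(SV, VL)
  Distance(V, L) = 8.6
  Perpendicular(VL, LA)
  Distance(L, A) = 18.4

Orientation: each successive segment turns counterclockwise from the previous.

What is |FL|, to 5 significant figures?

15.692

F is at the origin; FT runs at 49.3° with length 12.0, so T = (7.8252, 9.0976). ∠FTC = 36.4° gives TC at -167.10° from the x-axis; with |TC| = 22.3, C = (-13.912, 4.1191). ∠TCS = 72.3° gives CS at -59.400° from the x-axis; with |CS| = 23.4, S = (-2.0004, -16.022). ∠CSV = 115.4° gives SV at 5.2000° from the x-axis; with |SV| = 17.4, V = (15.328, -14.445). SV ⟂ VL, so VL runs at 95.200°; with |VL| = 8.6, L = (14.549, -5.8806). Then |FL| = |L − F| = 15.692.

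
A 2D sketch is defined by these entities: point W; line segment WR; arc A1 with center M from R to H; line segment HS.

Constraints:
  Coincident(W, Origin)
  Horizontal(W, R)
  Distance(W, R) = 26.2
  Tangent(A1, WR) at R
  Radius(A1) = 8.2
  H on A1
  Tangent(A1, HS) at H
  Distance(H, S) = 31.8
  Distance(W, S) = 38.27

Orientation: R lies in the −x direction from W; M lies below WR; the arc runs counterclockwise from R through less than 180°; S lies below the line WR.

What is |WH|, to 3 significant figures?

35.0

W is at the origin; WR is horizontal with |WR| = 26.2 and R on the −x side, so R = (-26.2, 0.00). Since A1 is tangent to WR there, MR ⟂ WR, so M = R + (0, -8.2) = (-26.2, -8.20). Since MH ⟂ HS (tangency), |MS| = √(8.2² + 31.8²) = 32.8 regardless of where H sits on A1. So S lies on both circle(W, 38.27) and circle(M, 32.8); the below-WR intersection is S = (-10.2, -36.9). H is the foot of the tangent from S: H = (-32.1, -13.9).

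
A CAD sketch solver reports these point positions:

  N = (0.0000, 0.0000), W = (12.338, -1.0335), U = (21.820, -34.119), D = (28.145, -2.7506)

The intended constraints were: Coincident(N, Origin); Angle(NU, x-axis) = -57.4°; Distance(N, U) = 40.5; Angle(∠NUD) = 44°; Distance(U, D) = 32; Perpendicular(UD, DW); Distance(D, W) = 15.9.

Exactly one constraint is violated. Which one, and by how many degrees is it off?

Perpendicular(UD, DW) — off by 5.20°.

N = (0.00, 0.00) ✓; NU at -57.40° ✓; |NU| = 40.50 ✓; ∠NUD = 44.00° ✓; |UD| = 32.00 ✓; ∠(UD, DW) = 95.20° ✗; |DW| = 15.90 ✓.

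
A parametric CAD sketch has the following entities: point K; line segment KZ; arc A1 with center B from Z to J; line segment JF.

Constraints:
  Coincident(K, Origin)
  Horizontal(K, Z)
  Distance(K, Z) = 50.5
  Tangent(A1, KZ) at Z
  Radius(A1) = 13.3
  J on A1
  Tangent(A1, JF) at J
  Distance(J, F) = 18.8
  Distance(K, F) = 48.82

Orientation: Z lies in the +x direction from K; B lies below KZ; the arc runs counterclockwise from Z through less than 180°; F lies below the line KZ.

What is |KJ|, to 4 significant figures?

39.45

Checks: |BJ| = 13.30 ✓; ∠(BJ, JF) = 90.00° ✓; |JF| = 18.80 ✓; |KF| = 48.82 ✓.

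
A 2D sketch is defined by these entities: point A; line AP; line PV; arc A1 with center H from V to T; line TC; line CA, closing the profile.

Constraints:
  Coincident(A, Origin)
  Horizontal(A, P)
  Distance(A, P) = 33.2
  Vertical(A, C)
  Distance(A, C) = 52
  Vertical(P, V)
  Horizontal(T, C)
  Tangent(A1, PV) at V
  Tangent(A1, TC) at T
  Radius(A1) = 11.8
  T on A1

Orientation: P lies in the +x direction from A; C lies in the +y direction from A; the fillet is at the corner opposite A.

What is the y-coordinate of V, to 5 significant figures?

40.200

A is at the origin; A and P share the same y with |AP| = 33.2 and P on the +x side, so P = (33.200, 0.0000). A and C share the same x with |AC| = 52.0 and C on the +y side, so C = (0.0000, 52.000). The virtual corner opposite A is at (33.200, 52.000). The tangent condition forces HV to be normal to PV and since A1 is tangent to TC there, HT ⟂ TC, with radius 11.8, so the center H sits 11.8 in from both sides at H = (21.400, 40.200). That places the tangent points at V = (33.200, 40.200) on PV and T = (21.400, 52.000) on TC. So V.y = 40.200.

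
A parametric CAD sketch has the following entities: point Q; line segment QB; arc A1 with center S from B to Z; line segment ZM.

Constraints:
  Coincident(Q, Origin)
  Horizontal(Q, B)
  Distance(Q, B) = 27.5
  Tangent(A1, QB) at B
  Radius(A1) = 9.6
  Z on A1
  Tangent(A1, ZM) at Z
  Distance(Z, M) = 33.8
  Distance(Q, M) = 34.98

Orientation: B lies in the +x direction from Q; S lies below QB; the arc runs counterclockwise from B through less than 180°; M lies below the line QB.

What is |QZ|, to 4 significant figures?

19.70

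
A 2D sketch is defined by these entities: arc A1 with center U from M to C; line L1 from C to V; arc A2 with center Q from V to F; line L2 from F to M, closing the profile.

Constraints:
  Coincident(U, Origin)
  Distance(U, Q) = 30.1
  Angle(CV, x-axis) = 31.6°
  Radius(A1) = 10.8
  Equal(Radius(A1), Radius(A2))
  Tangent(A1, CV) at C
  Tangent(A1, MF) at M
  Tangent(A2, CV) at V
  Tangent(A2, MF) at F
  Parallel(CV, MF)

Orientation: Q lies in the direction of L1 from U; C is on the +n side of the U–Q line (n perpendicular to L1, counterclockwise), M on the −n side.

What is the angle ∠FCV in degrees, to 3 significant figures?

35.7°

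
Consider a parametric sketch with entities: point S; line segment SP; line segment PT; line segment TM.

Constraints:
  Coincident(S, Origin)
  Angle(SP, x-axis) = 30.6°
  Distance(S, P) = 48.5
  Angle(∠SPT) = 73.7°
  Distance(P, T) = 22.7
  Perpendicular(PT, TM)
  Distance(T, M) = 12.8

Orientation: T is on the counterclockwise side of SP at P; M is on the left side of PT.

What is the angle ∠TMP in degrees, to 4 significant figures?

60.58°

S is at the origin; SP runs at 30.6° with length 48.5, so P = 48.5·(cos 30.6°, sin 30.6°) = (41.75, 24.69). ∠SPT = 73.7°, so PT runs at 30.6° + (180° − 73.7°) = 136.9° from the x-axis; with |PT| = 22.7, T = P + 22.7·(cos 136.9°, sin 136.9°) = (25.17, 40.20). The perpendicularity gives TM at right angles to PT; with |TM| = 12.8 on the left of PT, M = T + 12.8·(-0.6833, -0.7302) = (16.43, 30.85). Then cos ∠TMP = MT·MP / (|MT||MP|), giving 60.58°.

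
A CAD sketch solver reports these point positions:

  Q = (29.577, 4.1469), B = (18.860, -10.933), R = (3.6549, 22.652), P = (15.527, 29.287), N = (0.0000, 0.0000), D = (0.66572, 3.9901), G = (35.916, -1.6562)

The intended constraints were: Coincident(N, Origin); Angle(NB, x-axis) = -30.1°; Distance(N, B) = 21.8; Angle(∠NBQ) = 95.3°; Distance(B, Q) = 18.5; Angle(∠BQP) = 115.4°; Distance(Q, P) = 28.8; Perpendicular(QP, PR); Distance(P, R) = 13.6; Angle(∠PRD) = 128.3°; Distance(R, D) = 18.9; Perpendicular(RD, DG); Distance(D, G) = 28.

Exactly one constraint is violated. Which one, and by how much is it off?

Distance(D, G) = 28 — off by 7.70.

N = (0.00, 0.00) ✓; NB at -30.10° ✓; |NB| = 21.80 ✓; ∠NBQ = 95.30° ✓; |BQ| = 18.50 ✓; ∠BQP = 115.4° ✓; |QP| = 28.80 ✓; ∠(QP, PR) = 90.00° ✓; |PR| = 13.60 ✓; ∠PRD = 128.3° ✓; |RD| = 18.90 ✓; ∠(RD, DG) = 90.00° ✓; |DG| = 35.70 ✗.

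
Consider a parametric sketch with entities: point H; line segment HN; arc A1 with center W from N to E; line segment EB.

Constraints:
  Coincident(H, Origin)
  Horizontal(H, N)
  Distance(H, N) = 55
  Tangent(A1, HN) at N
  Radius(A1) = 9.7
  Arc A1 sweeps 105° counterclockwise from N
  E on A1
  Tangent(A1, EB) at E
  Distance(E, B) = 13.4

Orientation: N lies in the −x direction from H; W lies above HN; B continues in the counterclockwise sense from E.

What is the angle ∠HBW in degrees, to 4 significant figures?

83.77°

H is at the origin; HN is horizontal with |HN| = 55.0 and N on the −x side, so N = (-55.00, 0.000). A1 meets HN tangentially, so WN is at right angles to HN, so W = N + (0, 9.7) = (-55.00, 9.700). On A1, N sits at bearing -90° from W; a 105° counterclockwise sweep puts E at bearing 15°, so E = W + 9.7·(cos 15°, sin 15°) = (-45.63, 12.21). Since A1 is tangent to EB there, WE ⟂ EB, so EB runs along (−sin 15°, cos 15°); with |EB| = 13.4, B = (-49.10, 25.15). Then cos ∠HBW = BH·BW / (|BH||BW|), giving 83.77°.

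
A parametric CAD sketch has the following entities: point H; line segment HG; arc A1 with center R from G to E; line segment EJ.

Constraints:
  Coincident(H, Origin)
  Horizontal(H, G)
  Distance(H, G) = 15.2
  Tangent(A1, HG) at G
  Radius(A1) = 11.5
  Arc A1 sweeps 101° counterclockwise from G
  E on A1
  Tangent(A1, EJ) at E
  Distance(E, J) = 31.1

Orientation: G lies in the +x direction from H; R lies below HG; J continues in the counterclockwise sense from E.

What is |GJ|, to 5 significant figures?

44.546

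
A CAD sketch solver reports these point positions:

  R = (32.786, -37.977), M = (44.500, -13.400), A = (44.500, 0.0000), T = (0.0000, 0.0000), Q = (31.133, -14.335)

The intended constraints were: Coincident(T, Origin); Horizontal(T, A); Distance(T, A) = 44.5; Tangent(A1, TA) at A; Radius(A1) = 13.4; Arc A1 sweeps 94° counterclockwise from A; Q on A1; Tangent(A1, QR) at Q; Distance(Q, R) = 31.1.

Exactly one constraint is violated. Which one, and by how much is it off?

Distance(Q, R) = 31.1 — off by 7.40.

T = (0.00, 0.00) ✓; T.y = 0.00, A.y = 0.00 ✓; |TA| = 44.50 ✓; ∠(MA, AT) = 90.00° ✓; |MA| = 13.40 ✓; bearing(M→Q) − bearing(M→A) = 94.00° ✓; |MQ| = 13.40 ✓; ∠(MQ, QR) = 90.00° ✓; |QR| = 23.70 ✗.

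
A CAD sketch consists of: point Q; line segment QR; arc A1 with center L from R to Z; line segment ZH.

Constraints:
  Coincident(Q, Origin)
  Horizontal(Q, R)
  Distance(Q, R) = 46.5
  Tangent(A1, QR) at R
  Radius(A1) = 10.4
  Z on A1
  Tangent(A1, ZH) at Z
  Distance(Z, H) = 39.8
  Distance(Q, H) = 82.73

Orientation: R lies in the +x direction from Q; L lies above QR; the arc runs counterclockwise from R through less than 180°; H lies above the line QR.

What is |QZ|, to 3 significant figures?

56.7

Checks: Q.y = 0.00, R.y = 0.00 ✓; |LZ| = 10.40 ✓; ∠(LZ, ZH) = 90.00° ✓; |ZH| = 39.80 ✓; |QH| = 82.73 ✓.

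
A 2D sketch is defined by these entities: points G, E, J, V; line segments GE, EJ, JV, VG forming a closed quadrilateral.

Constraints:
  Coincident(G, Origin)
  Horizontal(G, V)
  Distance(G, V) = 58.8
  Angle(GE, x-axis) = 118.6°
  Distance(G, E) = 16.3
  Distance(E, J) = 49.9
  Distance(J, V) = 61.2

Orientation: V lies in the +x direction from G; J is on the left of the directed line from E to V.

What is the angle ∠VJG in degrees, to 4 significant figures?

59.33°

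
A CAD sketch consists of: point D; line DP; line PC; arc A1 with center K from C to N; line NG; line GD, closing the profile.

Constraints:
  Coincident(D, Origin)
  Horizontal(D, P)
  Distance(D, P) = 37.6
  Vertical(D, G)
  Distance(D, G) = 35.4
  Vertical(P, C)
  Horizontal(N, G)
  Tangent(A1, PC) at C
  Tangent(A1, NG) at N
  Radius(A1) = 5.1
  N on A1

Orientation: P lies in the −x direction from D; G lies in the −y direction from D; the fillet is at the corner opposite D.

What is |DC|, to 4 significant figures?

48.29

D is at the origin; D and P share the same y with |DP| = 37.6 and P on the −x side, so P = (-37.60, 0.000). DG is vertical with |DG| = 35.4 and G on the −y side, so G = (0.000, -35.40). The virtual corner opposite D is at (-37.60, -35.40). Tangency of A1 to PC means the radius KC is perpendicular to PC and tangency of A1 to NG means the radius KN is perpendicular to NG, with radius 5.1, so the center K sits 5.1 in from both sides at K = (-32.50, -30.30). That places the tangent points at C = (-37.60, -30.30) on PC and N = (-32.50, -35.40) on NG. Then |DC| = |C − D| = 48.29.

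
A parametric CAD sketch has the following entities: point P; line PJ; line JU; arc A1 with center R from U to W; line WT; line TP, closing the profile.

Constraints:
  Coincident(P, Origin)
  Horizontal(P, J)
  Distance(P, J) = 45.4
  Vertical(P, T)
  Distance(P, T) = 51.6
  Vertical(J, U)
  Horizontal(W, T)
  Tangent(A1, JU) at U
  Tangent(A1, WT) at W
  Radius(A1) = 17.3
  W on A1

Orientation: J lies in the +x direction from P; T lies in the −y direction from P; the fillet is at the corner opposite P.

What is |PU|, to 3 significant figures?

56.9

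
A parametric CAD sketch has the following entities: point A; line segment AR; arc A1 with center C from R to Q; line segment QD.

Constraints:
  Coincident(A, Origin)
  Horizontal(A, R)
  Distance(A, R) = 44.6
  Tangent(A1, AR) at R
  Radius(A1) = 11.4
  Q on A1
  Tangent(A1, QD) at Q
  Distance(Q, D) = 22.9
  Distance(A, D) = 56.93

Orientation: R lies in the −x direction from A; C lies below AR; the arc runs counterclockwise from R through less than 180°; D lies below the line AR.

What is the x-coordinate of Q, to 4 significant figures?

-54.54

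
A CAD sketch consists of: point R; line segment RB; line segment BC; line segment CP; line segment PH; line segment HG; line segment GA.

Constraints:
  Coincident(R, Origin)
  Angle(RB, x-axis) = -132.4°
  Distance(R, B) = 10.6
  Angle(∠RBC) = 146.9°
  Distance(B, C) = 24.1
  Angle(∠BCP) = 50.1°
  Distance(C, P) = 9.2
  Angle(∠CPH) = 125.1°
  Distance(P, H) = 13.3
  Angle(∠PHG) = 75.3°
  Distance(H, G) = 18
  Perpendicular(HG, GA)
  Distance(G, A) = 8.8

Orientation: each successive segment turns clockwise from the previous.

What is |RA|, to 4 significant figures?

31.36

R is at the origin; RB runs at -132.4° with length 10.6, so B = (-7.148, -7.828). ∠RBC = 146.9° gives BC at -165.5° from the x-axis; with |BC| = 24.1, C = (-30.48, -13.86). ∠BCP = 50.1° gives CP at 64.60° from the x-axis; with |CP| = 9.2, P = (-26.53, -5.551). ∠CPH = 125.1° gives PH at 9.700° from the x-axis; with |PH| = 13.3, H = (-13.42, -3.310). ∠PHG = 75.3° gives HG at -95.00° from the x-axis; with |HG| = 18.0, G = (-14.99, -21.24). HG ⟂ GA, so GA runs at 175.0°; with |GA| = 8.8, A = (-23.76, -20.47). Then |RA| = |A − R| = 31.36.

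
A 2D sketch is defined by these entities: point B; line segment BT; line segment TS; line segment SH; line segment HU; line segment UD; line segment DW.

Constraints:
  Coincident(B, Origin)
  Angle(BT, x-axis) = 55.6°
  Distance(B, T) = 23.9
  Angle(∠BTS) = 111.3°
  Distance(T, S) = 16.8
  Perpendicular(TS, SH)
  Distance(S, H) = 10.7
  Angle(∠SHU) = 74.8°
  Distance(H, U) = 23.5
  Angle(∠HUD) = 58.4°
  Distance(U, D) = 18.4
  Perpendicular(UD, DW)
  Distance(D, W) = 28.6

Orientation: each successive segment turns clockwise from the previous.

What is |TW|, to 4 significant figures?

29.98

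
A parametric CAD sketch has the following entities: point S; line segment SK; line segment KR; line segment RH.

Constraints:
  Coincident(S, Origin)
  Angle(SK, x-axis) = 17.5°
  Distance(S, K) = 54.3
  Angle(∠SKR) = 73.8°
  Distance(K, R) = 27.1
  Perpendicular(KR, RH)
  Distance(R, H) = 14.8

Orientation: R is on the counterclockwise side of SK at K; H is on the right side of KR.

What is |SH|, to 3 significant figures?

68.0

∠SKR = 73.8°, so KR runs at 17.5° + (180° − 73.8°) = 124° from the x-axis; with |KR| = 27.1, R = K + 27.1·(cos 124°, sin 124°) = (36.8, 38.9). KR ⟂ RH; with |RH| = 14.8 on the right of KR, H = R + 14.8·(0.832, 0.555) = (49.1, 47.1). Then |SH| = |H − S| = 68.0.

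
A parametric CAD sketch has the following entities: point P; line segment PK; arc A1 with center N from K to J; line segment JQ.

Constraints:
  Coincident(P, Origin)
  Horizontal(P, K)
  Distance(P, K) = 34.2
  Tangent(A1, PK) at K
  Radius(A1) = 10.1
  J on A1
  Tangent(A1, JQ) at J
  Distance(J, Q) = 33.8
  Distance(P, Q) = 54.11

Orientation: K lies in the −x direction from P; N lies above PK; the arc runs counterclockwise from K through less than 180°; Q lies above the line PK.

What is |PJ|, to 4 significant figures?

26.95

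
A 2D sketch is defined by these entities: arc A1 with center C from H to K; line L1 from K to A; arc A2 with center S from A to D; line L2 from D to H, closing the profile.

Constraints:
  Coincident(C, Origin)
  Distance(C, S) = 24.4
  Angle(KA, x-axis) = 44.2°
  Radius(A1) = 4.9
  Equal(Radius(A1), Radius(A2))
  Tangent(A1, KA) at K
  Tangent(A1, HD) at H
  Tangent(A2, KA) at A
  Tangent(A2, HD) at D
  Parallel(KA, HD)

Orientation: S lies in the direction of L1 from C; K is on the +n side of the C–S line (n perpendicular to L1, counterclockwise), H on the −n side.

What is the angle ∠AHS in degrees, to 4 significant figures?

10.53°

The slot axis is L1's direction at 44.2°, so u = (cos 44.2°, sin 44.2°) = (0.7169, 0.6972) and n = (−sin 44.2°, cos 44.2°) = (-0.6972, 0.7169). C is at the origin and S lies 24.4 along u from C, so S = 24.4·u = (17.49, 17.01). Tangency of A1 to both parallel lines with radius 4.9 puts K and H at C ± 4.9·n: K = (-3.416, 3.513), H = (3.416, -3.513). Equal radii place A and D the same way about S: A = S + 4.9·n = (14.08, 20.52), D = S − 4.9·n = (20.91, 13.50). Then cos ∠AHS = HA·HS / (|HA||HS|), giving 10.53°.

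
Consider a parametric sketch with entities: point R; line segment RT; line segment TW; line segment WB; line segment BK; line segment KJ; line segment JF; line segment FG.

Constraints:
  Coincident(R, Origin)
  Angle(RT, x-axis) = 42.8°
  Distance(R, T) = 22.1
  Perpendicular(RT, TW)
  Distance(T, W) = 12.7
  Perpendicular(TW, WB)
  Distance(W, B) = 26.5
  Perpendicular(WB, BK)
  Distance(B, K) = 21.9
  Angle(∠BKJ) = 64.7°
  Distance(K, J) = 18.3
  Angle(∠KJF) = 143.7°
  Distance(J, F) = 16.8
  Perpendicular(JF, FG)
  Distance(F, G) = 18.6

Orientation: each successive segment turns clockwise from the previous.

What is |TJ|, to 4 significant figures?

10.05

R is at the origin; RT runs at 42.8° with length 22.1, so T = (16.22, 15.02). The perpendicularity gives TW at right angles to RT, so TW runs at -47.20°; with |TW| = 12.7, W = (24.84, 5.697). TW is perpendicular to WB, so WB runs at -137.2°; with |WB| = 26.5, B = (5.400, -12.31). WB ⟂ BK, so BK runs at 132.8°; with |BK| = 21.9, K = (-9.479, 3.761). ∠BKJ = 64.7° gives KJ at 17.50° from the x-axis; with |KJ| = 18.3, J = (7.974, 9.264). Then |TJ| = |J − T| = 10.05.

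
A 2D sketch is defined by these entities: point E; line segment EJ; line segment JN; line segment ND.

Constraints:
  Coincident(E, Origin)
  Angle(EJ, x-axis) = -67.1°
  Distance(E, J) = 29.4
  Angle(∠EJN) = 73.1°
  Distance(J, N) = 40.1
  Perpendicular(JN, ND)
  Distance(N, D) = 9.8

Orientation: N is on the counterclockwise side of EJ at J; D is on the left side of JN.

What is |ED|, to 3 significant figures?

36.5

∠EJN = 73.1°, so JN runs at -67.1° + (180° − 73.1°) = 39.8° from the x-axis; with |JN| = 40.1, N = J + 40.1·(cos 39.8°, sin 39.8°) = (42.2, -1.41). JN ⟂ ND; with |ND| = 9.8 on the left of JN, D = N + 9.8·(-0.640, 0.768) = (36.0, 6.11). Then |ED| = |D − E| = 36.5.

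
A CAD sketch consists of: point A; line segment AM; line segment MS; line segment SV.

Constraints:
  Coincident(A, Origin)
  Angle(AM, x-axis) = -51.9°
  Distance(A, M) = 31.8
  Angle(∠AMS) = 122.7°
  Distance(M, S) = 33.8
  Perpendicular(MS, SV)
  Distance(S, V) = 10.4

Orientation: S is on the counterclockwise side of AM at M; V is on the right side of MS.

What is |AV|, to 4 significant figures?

63.09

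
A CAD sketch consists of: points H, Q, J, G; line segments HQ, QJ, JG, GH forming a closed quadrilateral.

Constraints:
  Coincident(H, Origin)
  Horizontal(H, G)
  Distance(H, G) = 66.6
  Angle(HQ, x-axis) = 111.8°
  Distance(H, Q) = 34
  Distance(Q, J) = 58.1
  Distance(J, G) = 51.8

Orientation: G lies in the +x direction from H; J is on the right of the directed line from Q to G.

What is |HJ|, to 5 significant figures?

25.308

H is at the origin; HG is horizontal with |HG| = 66.6 and G in +x, so G = (66.6, 0). HQ runs at 111.8° with |HQ| = 34.0, so Q = (-12.627, 31.569). J is determined by |QJ| = 58.1 and |JG| = 51.8 together: it lies at the intersection of circle(Q, 58.1) and circle(G, 51.8). With |QG| = 85.284, the foot of the radical line on QG is 46.701 from Q and the perpendicular offset is √(58.1² − 46.701²) = 34.563. Taking the right-of-QG solution: J = (17.964, -17.826).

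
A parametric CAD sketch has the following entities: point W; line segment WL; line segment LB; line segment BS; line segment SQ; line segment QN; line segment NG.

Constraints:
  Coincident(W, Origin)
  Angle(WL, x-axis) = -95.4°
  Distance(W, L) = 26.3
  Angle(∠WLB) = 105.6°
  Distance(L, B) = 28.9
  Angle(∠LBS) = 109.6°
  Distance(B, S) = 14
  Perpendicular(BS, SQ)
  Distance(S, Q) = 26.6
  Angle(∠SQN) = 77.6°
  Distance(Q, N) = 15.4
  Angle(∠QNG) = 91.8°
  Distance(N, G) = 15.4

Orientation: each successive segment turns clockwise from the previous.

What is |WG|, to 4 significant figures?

35.66

∠SQN = 77.6° gives QN at -72.60° from the x-axis; with |QN| = 15.4, N = (-10.19, -20.63). ∠QNG = 91.8° gives NG at -160.8° from the x-axis; with |NG| = 15.4, G = (-24.73, -25.69). Then |WG| = |G − W| = 35.66.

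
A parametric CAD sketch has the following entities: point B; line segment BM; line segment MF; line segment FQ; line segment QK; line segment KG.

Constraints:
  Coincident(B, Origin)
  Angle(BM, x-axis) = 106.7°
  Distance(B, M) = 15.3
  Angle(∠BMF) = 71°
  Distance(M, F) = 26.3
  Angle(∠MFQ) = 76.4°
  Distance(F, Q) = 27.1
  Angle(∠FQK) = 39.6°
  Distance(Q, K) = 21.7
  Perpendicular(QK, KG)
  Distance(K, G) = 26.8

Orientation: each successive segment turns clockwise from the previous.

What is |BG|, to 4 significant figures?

35.31

B is at the origin; BM runs at 106.7° with length 15.3, so M = (-4.397, 14.65). ∠BMF = 71.0° gives MF at -2.300° from the x-axis; with |MF| = 26.3, F = (21.88, 13.60). ∠MFQ = 76.4° gives FQ at -105.9° from the x-axis; with |FQ| = 27.1, Q = (14.46, -12.46). ∠FQK = 39.6° gives QK at 113.7° from the x-axis; with |QK| = 21.7, K = (5.736, 7.406). The perpendicularity gives KG at right angles to QK, so KG runs at 23.70°; with |KG| = 26.8, G = (30.28, 18.18). Then |BG| = |G − B| = 35.31.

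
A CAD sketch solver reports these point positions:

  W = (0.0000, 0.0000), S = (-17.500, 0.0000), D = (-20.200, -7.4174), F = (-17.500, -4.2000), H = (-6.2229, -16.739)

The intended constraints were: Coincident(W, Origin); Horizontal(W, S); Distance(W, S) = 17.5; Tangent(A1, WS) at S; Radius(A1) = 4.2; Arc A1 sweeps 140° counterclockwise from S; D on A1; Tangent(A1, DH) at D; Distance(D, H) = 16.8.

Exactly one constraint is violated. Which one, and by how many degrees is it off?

Tangent(A1, DH) at D — off by 6.30°.

W = (0.00, 0.00) ✓; W.y = 0.00, S.y = 0.00 ✓; |WS| = 17.50 ✓; ∠(FS, SW) = 90.00° ✓; |FS| = 4.200 ✓; bearing(F→D) − bearing(F→S) = 140.0° ✓; |FD| = 4.200 ✓; ∠(FD, DH) = 83.70° ✗; |DH| = 16.80 ✓.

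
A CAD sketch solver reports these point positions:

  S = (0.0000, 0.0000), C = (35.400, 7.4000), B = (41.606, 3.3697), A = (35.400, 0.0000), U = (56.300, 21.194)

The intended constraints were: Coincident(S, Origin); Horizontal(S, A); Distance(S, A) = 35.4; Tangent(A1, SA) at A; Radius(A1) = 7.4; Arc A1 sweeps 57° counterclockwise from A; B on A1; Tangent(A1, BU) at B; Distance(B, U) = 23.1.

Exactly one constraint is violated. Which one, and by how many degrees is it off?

Tangent(A1, BU) at B — off by 6.50°.

S = (0.00, 0.00) ✓; S.y = 0.00, A.y = 0.00 ✓; |SA| = 35.40 ✓; ∠(CA, AS) = 90.00° ✓; |CA| = 7.400 ✓; bearing(C→B) − bearing(C→A) = 57.00° ✓; |CB| = 7.400 ✓; ∠(CB, BU) = 96.50° ✗; |BU| = 23.10 ✓.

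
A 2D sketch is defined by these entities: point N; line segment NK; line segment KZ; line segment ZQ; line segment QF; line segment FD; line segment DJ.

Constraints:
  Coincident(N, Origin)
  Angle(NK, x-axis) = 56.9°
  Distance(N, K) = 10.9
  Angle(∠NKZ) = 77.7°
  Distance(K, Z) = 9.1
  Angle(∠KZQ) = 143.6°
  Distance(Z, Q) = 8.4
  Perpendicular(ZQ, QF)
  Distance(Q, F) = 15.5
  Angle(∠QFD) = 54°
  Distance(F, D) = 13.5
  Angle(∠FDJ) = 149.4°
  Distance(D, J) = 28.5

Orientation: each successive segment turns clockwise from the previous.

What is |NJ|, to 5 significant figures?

34.478

N is at the origin; NK runs at 56.9° with length 10.9, so K = (5.9525, 9.1311). ∠NKZ = 77.7° gives KZ at -45.400° from the x-axis; with |KZ| = 9.1, Z = (12.342, 2.6517). ∠KZQ = 143.6° gives ZQ at -81.800° from the x-axis; with |ZQ| = 8.4, Q = (13.540, -5.6624). The perpendicularity gives QF at right angles to ZQ, so QF runs at -171.80°; with |QF| = 15.5, F = (-1.8013, -7.8732). ∠QFD = 54.0° gives FD at 62.200° from the x-axis; with |FD| = 13.5, D = (4.4949, 4.0687). ∠FDJ = 149.4° gives DJ at 31.600° from the x-axis; with |DJ| = 28.5, J = (28.769, 19.002). Then |NJ| = |J − N| = 34.478.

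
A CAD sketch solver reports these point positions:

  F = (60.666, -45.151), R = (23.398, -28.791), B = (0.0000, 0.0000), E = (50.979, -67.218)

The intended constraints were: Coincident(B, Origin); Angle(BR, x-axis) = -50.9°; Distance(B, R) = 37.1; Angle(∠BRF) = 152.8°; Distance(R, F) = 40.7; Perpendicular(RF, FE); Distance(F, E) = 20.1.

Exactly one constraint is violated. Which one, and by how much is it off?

Distance(F, E) = 20.1 — off by 4.00.

B = (0.00, 0.00) ✓; BR at -50.90° ✓; |BR| = 37.10 ✓; ∠BRF = 152.8° ✓; |RF| = 40.70 ✓; ∠(RF, FE) = 90.00° ✓; |FE| = 24.10 ✗.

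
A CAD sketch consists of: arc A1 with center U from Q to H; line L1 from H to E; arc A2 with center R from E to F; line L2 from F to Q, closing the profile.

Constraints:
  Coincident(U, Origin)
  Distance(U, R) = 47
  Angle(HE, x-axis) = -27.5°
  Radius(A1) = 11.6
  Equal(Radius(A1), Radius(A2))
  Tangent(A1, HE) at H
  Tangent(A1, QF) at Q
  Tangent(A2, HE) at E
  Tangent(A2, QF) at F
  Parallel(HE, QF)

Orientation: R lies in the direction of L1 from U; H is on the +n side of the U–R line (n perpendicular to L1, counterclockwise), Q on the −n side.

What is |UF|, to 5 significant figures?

48.410

Tangency of A1 to both parallel lines with radius 11.6 puts H and Q at U ± 11.6·n: H = (5.3563, 10.289), Q = (-5.3563, -10.289). Equal radii place E and F the same way about R: E = R + 11.6·n = (47.046, -11.413), F = R − 11.6·n = (36.333, -31.992). Then |UF| = |F − U| = 48.410.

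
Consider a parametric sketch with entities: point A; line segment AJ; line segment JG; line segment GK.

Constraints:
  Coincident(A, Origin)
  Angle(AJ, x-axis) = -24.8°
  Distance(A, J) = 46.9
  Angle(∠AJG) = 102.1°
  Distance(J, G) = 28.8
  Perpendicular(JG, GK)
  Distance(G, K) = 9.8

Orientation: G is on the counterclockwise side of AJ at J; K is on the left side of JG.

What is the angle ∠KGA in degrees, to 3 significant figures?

40.1°

A is at the origin; AJ runs at -24.8° with length 46.9, so J = 46.9·(cos -24.8°, sin -24.8°) = (42.6, -19.7). ∠AJG = 102.1°, so JG runs at -24.8° + (180° − 102.1°) = 53.1° from the x-axis; with |JG| = 28.8, G = J + 28.8·(cos 53.1°, sin 53.1°) = (59.9, 3.36). The perpendicularity gives GK at right angles to JG; with |GK| = 9.8 on the left of JG, K = G + 9.8·(-0.800, 0.600) = (52.0, 9.24). Then cos ∠KGA = GK·GA / (|GK||GA|), giving 40.1°.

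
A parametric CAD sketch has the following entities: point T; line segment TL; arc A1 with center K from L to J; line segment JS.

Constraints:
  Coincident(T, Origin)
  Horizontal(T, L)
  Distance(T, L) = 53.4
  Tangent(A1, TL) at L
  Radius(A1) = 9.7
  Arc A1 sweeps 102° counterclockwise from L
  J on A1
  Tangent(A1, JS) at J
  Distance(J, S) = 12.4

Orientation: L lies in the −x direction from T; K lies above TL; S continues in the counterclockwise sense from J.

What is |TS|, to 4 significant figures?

52.25

On A1, L sits at bearing -90° from K; a 102° counterclockwise sweep puts J at bearing 12°, so J = K + 9.7·(cos 12°, sin 12°) = (-43.91, 11.72). Since A1 is tangent to JS there, KJ ⟂ JS, so JS runs along (−sin 12°, cos 12°); with |JS| = 12.4, S = (-46.49, 23.85). Then |TS| = |S − T| = 52.25.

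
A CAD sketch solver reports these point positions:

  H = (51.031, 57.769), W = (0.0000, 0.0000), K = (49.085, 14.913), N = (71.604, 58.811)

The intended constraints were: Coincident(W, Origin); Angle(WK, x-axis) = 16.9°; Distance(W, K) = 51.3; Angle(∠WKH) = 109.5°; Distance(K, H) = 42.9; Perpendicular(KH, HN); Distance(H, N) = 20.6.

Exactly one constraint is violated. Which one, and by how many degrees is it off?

Perpendicular(KH, HN) — off by 5.50°.

W = (0.00, 0.00) ✓; WK at 16.90° ✓; |WK| = 51.30 ✓; ∠WKH = 109.5° ✓; |KH| = 42.90 ✓; ∠(KH, HN) = 84.50° ✗; |HN| = 20.60 ✓.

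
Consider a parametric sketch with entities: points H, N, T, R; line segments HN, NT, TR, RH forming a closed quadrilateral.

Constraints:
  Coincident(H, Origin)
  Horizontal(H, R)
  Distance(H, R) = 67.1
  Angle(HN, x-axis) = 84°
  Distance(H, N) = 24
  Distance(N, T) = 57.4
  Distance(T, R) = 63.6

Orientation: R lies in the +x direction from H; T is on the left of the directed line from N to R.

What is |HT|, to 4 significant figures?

76.37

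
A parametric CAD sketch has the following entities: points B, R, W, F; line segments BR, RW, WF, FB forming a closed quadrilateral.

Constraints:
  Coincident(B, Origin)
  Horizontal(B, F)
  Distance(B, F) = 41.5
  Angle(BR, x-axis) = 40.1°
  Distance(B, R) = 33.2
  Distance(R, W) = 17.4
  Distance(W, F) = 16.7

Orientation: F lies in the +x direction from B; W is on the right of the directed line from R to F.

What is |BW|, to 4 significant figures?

25.59

B is at the origin; B and F share the same y with |BF| = 41.5 and F in +x, so F = (41.5, 0). BR runs at 40.1° with |BR| = 33.2, so R = (25.40, 21.38). W is determined by |RW| = 17.4 and |WF| = 16.7 together: it lies at the intersection of circle(R, 17.4) and circle(F, 16.7). With |RF| = 26.77, the foot of the radical line on RF is 13.83 from R and the perpendicular offset is √(17.4² − 13.83²) = 10.56. Taking the right-of-RF solution: W = (25.28, 3.985).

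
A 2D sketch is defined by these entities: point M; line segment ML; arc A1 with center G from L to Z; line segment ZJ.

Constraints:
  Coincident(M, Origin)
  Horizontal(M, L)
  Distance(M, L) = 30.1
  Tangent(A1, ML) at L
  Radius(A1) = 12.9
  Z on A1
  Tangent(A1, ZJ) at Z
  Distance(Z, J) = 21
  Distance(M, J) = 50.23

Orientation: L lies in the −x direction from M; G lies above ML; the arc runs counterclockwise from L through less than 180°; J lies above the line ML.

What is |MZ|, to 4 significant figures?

29.26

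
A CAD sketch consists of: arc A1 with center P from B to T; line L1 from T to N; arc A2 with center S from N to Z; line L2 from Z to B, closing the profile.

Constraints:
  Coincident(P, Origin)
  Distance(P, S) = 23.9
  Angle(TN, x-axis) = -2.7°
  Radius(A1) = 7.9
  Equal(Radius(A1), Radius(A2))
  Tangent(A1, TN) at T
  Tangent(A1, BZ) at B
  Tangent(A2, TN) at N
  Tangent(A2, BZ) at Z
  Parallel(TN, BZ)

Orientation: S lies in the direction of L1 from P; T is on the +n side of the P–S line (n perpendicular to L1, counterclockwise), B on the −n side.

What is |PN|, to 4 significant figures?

25.17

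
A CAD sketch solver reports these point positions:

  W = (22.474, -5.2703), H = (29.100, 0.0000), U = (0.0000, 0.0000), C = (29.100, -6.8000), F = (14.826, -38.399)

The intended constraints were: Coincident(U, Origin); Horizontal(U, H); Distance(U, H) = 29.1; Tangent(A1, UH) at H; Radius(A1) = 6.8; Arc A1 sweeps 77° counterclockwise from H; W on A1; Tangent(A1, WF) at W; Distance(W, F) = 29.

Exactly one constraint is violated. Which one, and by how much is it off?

Distance(W, F) = 29 — off by 5.00.

U = (0.00, 0.00) ✓; U.y = 0.00, H.y = 0.00 ✓; |UH| = 29.10 ✓; ∠(CH, HU) = 90.00° ✓; |CH| = 6.800 ✓; bearing(C→W) − bearing(C→H) = 77.00° ✓; |CW| = 6.800 ✓; ∠(CW, WF) = 90.00° ✓; |WF| = 34.00 ✗.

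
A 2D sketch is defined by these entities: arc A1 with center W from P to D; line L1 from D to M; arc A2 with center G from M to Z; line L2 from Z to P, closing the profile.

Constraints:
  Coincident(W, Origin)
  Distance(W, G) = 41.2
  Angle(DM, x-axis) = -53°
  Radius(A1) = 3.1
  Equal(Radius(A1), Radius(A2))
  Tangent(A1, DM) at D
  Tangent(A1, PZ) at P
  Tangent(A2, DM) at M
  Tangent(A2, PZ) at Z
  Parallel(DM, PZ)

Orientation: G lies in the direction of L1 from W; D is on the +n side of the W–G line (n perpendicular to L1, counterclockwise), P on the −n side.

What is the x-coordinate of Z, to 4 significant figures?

22.32

The slot axis is L1's direction at -53.0°, so u = (cos -53.0°, sin -53.0°) = (0.6018, -0.7986) and n = (−sin -53.0°, cos -53.0°) = (0.7986, 0.6018). W is at the origin and G lies 41.2 along u from W, so G = 41.2·u = (24.79, -32.90). Tangency of A1 to both parallel lines with radius 3.1 puts D and P at W ± 3.1·n: D = (2.476, 1.866), P = (-2.476, -1.866). Equal radii place M and Z the same way about G: M = G + 3.1·n = (27.27, -31.04), Z = G − 3.1·n = (22.32, -34.77). So Z.x = 22.32.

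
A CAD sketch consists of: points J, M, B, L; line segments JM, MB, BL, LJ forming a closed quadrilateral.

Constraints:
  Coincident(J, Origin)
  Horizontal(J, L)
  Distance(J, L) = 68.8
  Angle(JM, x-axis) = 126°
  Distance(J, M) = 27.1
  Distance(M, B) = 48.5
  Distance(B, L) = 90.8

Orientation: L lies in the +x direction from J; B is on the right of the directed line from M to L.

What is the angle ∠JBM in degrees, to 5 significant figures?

31.720°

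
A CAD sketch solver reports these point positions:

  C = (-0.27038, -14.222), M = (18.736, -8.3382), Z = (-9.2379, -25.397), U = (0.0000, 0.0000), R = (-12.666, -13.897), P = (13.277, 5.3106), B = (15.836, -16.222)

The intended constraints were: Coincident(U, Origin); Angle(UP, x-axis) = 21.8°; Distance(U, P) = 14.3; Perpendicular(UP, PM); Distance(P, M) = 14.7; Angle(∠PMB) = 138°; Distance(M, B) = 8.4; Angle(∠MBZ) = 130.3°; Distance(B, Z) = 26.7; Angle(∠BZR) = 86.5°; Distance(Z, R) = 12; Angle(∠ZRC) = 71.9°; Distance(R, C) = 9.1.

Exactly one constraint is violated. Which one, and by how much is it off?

Distance(R, C) = 9.1 — off by 3.30.

U = (0.00, 0.00) ✓; UP at 21.80° ✓; |UP| = 14.30 ✓; ∠(UP, PM) = 90.00° ✓; |PM| = 14.70 ✓; ∠PMB = 138.0° ✓; |MB| = 8.400 ✓; ∠MBZ = 130.3° ✓; |BZ| = 26.70 ✓; ∠BZR = 86.50° ✓; |ZR| = 12.00 ✓; ∠ZRC = 71.90° ✓; |RC| = 12.40 ✗.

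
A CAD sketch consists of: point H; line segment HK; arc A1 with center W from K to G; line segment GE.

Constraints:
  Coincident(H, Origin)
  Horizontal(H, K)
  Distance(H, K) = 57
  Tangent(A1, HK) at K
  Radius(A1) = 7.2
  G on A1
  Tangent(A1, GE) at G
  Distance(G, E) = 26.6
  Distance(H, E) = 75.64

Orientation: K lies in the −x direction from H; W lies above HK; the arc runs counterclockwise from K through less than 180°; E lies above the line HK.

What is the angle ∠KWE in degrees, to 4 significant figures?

155.6°

H is at the origin; H and K share the same y with |HK| = 57.0 and K on the −x side, so K = (-57.00, 0.000). The tangent condition forces WK to be normal to HK, so W = K + (0, 7.2) = (-57.00, 7.200). Since WG ⟂ GE (tangency), |WE| = √(7.2² + 26.6²) = 27.56 regardless of where G sits on A1. So E lies on both circle(H, 75.64) and circle(W, 27.56); the above-HK intersection is E = (-68.40, 32.29). G is the foot of the tangent from E: G = (-51.45, 11.79).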